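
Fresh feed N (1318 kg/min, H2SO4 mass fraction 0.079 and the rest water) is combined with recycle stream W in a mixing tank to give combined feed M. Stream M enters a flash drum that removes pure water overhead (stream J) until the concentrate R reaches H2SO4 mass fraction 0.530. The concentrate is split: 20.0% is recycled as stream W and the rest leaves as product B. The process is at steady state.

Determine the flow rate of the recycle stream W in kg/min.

49.11 kg/min

Overall H2SO4 balance (none leaves overhead): H2SO4 in fresh feed = H2SO4 in product, i.e. 1318×0.079 = (1−0.200)·R·0.530.
R = 104.12/(0.530×0.800) = 245.57 kg/min.
Recycle W = 0.200×245.57 = 49.114 kg/min.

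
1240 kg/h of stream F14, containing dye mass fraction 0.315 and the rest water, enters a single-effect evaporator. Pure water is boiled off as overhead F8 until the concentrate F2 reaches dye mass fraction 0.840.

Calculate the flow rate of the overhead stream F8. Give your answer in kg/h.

dye is conserved: 1240×0.315 = 390.6 kg/h all reports to the concentrate.
Concentrate = 390.6/(target fraction) = 465 kg/h.
Overhead = 1240 − 465 = 775 kg/h.

775 kg/h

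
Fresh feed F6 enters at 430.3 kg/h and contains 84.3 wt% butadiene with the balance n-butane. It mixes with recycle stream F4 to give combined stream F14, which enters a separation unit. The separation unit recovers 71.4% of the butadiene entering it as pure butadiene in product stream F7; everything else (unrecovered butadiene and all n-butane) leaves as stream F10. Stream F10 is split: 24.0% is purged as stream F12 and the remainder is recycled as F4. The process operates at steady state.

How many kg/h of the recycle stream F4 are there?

314.7 kg/h

n-butane enters only via F6 and leaves only via the purge: 430.3×0.157 = 0.240×(n-butane in F10), and the separation unit passes all n-butane, so n-butane in F14 = n-butane in F10 = 281.49 kg/h.
butadiene in F14: m_A = 430.3×0.843 + (1−0.240)·(1−0.714)·m_A, so m_A = 362.74/0.7826 = 463.49 kg/h.
F10 = (1−0.714)×463.49 + 281.49 = 414.04 kg/h.
Recycle F4 = (1−0.240)×414.04 = 314.67 kg/h.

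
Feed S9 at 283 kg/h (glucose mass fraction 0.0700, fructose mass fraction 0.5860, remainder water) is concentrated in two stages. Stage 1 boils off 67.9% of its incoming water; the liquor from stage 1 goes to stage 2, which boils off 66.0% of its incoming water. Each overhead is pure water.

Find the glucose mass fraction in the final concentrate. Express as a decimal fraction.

0.1009

water in feed = 283×0.344 = 97.352 kg/h.
After stage 1: water left = (1−0.679)×97.352 = 31.25; stream total = 216.9 kg/h.
After stage 2: water left = (1−0.660)×31.25 = 10.625; final concentrate = 196.27 kg/h.
glucose fraction = 19.81/196.27 = 0.1009.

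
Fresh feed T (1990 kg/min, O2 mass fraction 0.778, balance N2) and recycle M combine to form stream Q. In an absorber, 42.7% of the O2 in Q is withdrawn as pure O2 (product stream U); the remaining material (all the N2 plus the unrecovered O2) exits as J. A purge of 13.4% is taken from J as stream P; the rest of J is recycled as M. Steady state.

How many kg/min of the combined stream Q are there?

6370 kg/min

N2 enters only via T and leaves only via the purge: 1990×0.222 = 0.134×(N2 in J), and the absorber passes all N2, so N2 in Q = N2 in J = 3296.9 kg/min.
O2 in Q: m_A = 1990×0.778 + (1−0.134)·(1−0.427)·m_A, so m_A = 1548.2/0.5038 = 3073.2 kg/min.
Q = 3073.2 + 3296.9 = 6370.1 kg/min.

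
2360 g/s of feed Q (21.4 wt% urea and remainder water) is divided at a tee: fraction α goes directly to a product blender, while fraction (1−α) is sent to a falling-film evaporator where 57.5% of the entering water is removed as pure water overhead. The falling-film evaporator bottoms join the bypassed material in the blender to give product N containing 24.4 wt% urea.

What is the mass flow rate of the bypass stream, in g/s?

1718 g/s

All 2360×0.214 = 505.04 g/s of urea reaches N, so N = 505.04/0.244 = 2069.8 g/s and vapour = 290.16 g/s.
The evaporator receives (1−α)·2360 of feed at 0.786 water and removes 0.575 of that water:
0.575×0.786×(1−α)×2360 = 290.16
(1−α) = 290.16/1066.6 = 0.2720;  α = 0.7280.
Bypass flow = 0.7280×2360 = 1718 g/s.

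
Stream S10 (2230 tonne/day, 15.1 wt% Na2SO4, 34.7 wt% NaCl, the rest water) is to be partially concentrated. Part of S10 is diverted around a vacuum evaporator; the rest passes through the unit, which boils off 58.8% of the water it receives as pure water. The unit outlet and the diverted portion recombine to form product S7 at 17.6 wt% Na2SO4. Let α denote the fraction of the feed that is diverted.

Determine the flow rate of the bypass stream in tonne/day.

All 2230×0.151 = 336.73 tonne/day of Na2SO4 reaches S7, so S7 = 336.73/0.176 = 1913.2 tonne/day and vapour = 316.76 tonne/day.
The evaporator receives (1−α)·2230 of feed at 0.502 water and removes 0.588 of that water:
0.588×0.502×(1−α)×2230 = 316.76
(1−α) = 316.76/658.24 = 0.4812;  α = 0.5188.
Bypass flow = 0.5188×2230 = 1156.9 tonne/day.

1157 tonne/day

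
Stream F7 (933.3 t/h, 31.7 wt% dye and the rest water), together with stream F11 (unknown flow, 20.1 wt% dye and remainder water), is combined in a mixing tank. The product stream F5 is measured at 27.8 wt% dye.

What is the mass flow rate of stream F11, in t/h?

472.7 t/h

Let F11 be the unknown flow. Total out = 933.3 + F11.
dye balance: 295.86 + 0.201·F11 = 0.278·(933.3 + F11)
(0.201 − 0.278)·F11 = 0.278×933.3 − 295.86 = -36.399
F11 = -36.399 / -0.077 = 472.71 t/h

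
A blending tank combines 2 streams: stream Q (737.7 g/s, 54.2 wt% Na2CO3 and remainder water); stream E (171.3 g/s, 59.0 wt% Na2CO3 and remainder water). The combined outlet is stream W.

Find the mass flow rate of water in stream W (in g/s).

408.1 g/s

water out = water in = 737.7×0.458 + 171.3×0.410 = 408.1 g/s.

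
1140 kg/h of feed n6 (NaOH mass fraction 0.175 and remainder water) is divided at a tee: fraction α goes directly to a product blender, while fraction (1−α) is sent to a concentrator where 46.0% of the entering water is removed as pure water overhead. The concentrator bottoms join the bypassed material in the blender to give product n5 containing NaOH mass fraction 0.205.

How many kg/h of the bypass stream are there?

700.4 kg/h

All 1140×0.175 = 199.5 kg/h of NaOH reaches n5, so n5 = 199.5/0.205 = 973.17 kg/h and vapour = 166.83 kg/h.
The evaporator receives (1−α)·1140 of feed at 0.825 water and removes 0.460 of that water:
0.460×0.825×(1−α)×1140 = 166.83
(1−α) = 166.83/432.63 = 0.3856;  α = 0.6144.
Bypass flow = 0.6144×1140 = 700.4 kg/h.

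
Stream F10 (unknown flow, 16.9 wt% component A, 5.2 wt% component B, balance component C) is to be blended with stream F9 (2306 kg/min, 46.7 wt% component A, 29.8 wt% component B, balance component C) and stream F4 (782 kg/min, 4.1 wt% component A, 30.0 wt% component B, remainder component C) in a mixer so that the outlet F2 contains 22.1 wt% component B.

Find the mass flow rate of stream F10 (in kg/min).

Let F10 be the unknown flow. Total out = 3088 + F10.
component B balance: 921.79 + 0.052·F10 = 0.221·(3088 + F10)
(0.052 − 0.221)·F10 = 0.221×3088 − 921.79 = -239.34
F10 = -239.34 / -0.169 = 1416.2 kg/min

1416 kg/min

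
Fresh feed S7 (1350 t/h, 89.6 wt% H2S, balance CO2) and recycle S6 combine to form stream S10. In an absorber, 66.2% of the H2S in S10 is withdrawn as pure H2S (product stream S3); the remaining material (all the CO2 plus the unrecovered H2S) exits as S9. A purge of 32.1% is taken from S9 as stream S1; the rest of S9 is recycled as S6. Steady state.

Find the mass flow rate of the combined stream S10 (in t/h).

CO2 enters only via S7 and leaves only via the purge: 1350×0.104 = 0.321×(CO2 in S9), and the absorber passes all CO2, so CO2 in S10 = CO2 in S9 = 437.38 t/h.
H2S in S10: m_A = 1350×0.896 + (1−0.321)·(1−0.662)·m_A, so m_A = 1209.6/0.7705 = 1569.9 t/h.
S10 = 1569.9 + 437.38 = 2007.3 t/h.

2007 t/h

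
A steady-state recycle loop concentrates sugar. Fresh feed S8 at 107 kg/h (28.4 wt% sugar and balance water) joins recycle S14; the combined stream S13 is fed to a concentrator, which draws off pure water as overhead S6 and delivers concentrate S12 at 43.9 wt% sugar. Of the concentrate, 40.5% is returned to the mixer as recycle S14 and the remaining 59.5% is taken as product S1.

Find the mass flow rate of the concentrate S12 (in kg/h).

Overall sugar balance (none leaves overhead): sugar in fresh feed = sugar in product, i.e. 107×0.284 = (1−0.405)·S12·0.439.
S12 = 30.388/(0.439×0.595) = 116.34 kg/h.

116.3 kg/h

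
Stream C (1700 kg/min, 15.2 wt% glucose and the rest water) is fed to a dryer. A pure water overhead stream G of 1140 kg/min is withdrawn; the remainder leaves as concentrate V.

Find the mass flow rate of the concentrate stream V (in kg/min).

560 kg/min

Concentrate = 1700 − 1140 = 560 kg/min.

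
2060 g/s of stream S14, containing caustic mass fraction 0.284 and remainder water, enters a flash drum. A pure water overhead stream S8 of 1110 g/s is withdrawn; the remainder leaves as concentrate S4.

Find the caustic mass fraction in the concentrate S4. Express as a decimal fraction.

0.616

caustic is not removed: 2060×0.284 = 585.04 g/s of caustic enters S4.
Concentrate = 2060 − 1110 = 950 g/s.
Mass fraction = 585.04/950 = 0.616.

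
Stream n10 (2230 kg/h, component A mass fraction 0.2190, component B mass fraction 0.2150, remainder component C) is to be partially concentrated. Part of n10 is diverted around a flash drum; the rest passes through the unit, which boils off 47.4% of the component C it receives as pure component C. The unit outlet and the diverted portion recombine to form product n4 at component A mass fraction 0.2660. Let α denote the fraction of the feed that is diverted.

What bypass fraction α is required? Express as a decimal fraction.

All 2230×0.219 = 488.37 kg/h of component A reaches n4, so n4 = 488.37/0.266 = 1836 kg/h and vapour = 394.02 kg/h.
The evaporator receives (1−α)·2230 of feed at 0.566 component C and removes 0.474 of that component C:
0.474×0.566×(1−α)×2230 = 394.02
(1−α) = 394.02/598.27 = 0.6586;  α = 0.3414.

0.341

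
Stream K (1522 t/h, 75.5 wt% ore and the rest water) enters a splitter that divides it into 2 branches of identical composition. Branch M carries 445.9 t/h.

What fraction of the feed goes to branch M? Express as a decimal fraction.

Fraction to M = 445.9/1522 = 0.2930.

0.293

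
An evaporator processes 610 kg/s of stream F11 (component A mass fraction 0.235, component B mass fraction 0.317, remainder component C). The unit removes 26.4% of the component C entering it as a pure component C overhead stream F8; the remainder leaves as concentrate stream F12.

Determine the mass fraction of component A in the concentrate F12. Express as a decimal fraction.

0.267

component A is not removed: 610×0.235 = 143.35 kg/s of component A enters F12.
component C entering = 610×0.448 = 273.28 kg/s; overhead removed = 0.264×273.28 = 72.146 kg/s.
Concentrate = 610 − 72.146 = 537.85 kg/s.
Mass fraction = 143.35/537.85 = 0.267.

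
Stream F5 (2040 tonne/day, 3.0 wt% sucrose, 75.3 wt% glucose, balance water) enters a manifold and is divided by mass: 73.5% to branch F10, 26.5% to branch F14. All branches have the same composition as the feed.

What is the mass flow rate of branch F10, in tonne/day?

1499 tonne/day

Branch F10 flow = 0.735×2040 = 1499.4 tonne/day.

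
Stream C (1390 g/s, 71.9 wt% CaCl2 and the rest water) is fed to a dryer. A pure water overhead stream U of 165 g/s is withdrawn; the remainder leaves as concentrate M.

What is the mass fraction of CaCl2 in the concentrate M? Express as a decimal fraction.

CaCl2 is not removed: 1390×0.719 = 999.41 g/s of CaCl2 enters M.
Concentrate = 1390 − 165 = 1225 g/s.
Mass fraction = 999.41/1225 = 0.816.

0.816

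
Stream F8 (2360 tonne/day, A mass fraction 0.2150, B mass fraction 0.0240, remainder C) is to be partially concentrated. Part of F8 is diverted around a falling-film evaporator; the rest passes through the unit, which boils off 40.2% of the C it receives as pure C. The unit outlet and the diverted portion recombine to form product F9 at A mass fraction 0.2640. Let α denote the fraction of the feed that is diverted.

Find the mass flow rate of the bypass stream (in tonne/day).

928.2 tonne/day

All 2360×0.215 = 507.4 tonne/day of A reaches F9, so F9 = 507.4/0.264 = 1922 tonne/day and vapour = 438.03 tonne/day.
The evaporator receives (1−α)·2360 of feed at 0.761 C and removes 0.402 of that C:
0.402×0.761×(1−α)×2360 = 438.03
(1−α) = 438.03/721.98 = 0.6067;  α = 0.3933.
Bypass flow = 0.3933×2360 = 928.16 tonne/day.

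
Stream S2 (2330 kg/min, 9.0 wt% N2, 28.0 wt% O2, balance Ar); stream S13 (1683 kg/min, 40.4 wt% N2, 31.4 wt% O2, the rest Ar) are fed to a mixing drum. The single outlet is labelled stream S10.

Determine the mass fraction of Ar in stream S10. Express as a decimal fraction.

Total flow out = 2330 + 1683 = 4013 kg/min.
Ar in = 2330×0.630 + 1683×0.282 = 1942.5 kg/min.
Ar mass fraction in S10 = 1942.5/4013 = 0.4841.

0.4841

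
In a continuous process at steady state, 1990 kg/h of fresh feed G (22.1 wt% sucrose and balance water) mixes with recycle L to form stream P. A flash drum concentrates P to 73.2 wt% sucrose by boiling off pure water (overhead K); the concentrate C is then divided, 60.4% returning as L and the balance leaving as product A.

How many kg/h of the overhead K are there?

1389 kg/h

Overall sucrose balance (none leaves overhead): sucrose in fresh feed = sucrose in product, i.e. 1990×0.221 = (1−0.604)·C·0.732.
C = 439.79/(0.732×0.396) = 1517.2 kg/h.
Recycle L = 0.604×1517.2 = 916.38 kg/h.
Combined feed P = 1990 + 916.38 = 2906.4 kg/h.
Overhead K = P − C = 2906.4 − 1517.2 = 1389.2 kg/h.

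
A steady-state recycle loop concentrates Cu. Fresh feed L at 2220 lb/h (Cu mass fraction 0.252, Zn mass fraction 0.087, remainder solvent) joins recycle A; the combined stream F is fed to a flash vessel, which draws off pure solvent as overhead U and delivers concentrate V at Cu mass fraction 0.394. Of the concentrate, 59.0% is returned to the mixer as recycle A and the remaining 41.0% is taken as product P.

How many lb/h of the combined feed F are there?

4263 lb/h

Overall Cu balance (none leaves overhead): Cu in fresh feed = Cu in product, i.e. 2220×0.252 = (1−0.590)·V·0.394.
V = 559.44/(0.394×0.410) = 3463.2 lb/h.
Recycle A = 0.590×3463.2 = 2043.3 lb/h.
Combined feed F = 2220 + 2043.3 = 4263.3 lb/h.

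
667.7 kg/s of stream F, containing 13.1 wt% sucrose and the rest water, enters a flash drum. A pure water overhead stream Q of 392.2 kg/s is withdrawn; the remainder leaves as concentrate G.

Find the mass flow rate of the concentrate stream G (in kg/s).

275.5 kg/s

Concentrate = 667.7 − 392.2 = 275.5 kg/s.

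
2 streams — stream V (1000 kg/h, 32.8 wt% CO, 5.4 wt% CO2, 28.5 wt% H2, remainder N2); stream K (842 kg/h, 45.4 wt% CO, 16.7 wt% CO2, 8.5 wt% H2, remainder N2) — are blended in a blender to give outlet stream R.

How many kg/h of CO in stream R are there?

CO out = CO in = 1000×0.328 + 842×0.454 = 710.27 kg/h.

710.3 kg/h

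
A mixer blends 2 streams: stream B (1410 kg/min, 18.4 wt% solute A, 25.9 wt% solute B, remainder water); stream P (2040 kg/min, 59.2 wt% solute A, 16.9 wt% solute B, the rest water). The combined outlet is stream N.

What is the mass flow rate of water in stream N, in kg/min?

1273 kg/min

water out = water in = 1410×0.557 + 2040×0.239 = 1272.9 kg/min.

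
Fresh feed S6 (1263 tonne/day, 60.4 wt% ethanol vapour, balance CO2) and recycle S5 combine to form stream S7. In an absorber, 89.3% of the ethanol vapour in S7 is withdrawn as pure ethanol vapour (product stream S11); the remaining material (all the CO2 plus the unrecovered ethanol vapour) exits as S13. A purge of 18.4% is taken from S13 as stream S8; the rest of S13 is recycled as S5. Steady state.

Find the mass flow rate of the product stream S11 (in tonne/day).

746.4 tonne/day

ethanol vapour in S7: m_A = 1263×0.604 + (1−0.184)·(1−0.893)·m_A, so m_A = 762.85/0.9127 = 835.83 tonne/day.
Product S11 = 0.893×835.83 = 746.4 tonne/day.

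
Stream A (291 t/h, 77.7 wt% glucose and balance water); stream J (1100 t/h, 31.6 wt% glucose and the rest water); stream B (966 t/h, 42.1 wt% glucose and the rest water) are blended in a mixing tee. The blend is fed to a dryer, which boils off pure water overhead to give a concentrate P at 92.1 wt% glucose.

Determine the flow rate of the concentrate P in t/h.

1064 t/h

glucose entering = 291×0.777 + 1100×0.316 + 966×0.421 = 980.39 t/h.
All glucose reports to P, so P = 980.39/0.921 = 1064.5 t/h.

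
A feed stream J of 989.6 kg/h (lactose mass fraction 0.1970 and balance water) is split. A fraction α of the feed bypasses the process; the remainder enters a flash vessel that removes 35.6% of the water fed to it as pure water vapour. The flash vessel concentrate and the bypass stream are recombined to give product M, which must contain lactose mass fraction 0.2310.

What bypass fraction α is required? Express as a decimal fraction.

0.485

All 989.6×0.197 = 194.95 kg/h of lactose reaches M, so M = 194.95/0.231 = 843.94 kg/h and vapour = 145.66 kg/h.
The evaporator receives (1−α)·989.6 of feed at 0.803 water and removes 0.356 of that water:
0.356×0.803×(1−α)×989.6 = 145.66
(1−α) = 145.66/282.89 = 0.5149;  α = 0.4851.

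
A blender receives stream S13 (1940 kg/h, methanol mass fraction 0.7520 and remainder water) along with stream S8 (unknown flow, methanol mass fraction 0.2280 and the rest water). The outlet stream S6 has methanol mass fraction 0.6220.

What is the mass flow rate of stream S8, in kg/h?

Let S8 be the unknown flow. Total out = 1940 + S8.
methanol balance: 1458.9 + 0.228·S8 = 0.622·(1940 + S8)
(0.228 − 0.622)·S8 = 0.622×1940 − 1458.9 = -252.2
S8 = -252.2 / -0.394 = 640.1 kg/h

640.1 kg/h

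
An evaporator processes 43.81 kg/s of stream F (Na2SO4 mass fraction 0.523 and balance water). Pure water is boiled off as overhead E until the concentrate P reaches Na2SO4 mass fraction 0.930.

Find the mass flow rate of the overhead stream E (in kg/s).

Na2SO4 is conserved: 43.81×0.523 = 22.913 kg/s all reports to the concentrate.
Concentrate = 22.913/(target fraction) = 24.637 kg/s.
Overhead = 43.81 − 24.637 = 19.173 kg/s.

19.17 kg/s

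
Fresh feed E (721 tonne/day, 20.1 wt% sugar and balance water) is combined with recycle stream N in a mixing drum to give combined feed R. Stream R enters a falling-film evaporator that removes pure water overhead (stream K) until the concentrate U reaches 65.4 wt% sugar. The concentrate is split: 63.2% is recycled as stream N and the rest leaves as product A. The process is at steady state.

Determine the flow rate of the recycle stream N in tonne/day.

Overall sugar balance (none leaves overhead): sugar in fresh feed = sugar in product, i.e. 721×0.201 = (1−0.632)·U·0.654.
U = 144.92/(0.654×0.368) = 602.15 tonne/day.
Recycle N = 0.632×602.15 = 380.56 tonne/day.

380.6 tonne/day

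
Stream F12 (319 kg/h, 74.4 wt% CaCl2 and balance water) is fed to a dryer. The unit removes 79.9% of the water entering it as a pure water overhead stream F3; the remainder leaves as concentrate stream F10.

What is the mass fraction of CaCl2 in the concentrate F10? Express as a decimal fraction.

CaCl2 is not removed: 319×0.744 = 237.34 kg/h of CaCl2 enters F10.
water entering = 319×0.256 = 81.664 kg/h; overhead removed = 0.799×81.664 = 65.25 kg/h.
Concentrate = 319 − 65.25 = 253.75 kg/h.
Mass fraction = 237.34/253.75 = 0.935.

0.935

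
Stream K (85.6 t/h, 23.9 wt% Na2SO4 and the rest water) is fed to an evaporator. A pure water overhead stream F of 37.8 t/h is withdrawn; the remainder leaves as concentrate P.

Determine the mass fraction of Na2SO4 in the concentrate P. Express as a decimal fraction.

Na2SO4 is not removed: 85.6×0.239 = 20.458 t/h of Na2SO4 enters P.
Concentrate = 85.6 − 37.8 = 47.8 t/h.
Mass fraction = 20.458/47.8 = 0.428.

0.428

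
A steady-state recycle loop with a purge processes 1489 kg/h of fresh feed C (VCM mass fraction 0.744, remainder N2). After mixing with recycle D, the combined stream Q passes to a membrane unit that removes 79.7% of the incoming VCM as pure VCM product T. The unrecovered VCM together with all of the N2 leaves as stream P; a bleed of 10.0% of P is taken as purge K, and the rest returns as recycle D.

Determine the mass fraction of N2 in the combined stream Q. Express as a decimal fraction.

0.738

N2 enters only via C and leaves only via the purge: 1489×0.256 = 0.100×(N2 in P), and the membrane unit passes all N2, so N2 in Q = N2 in P = 3811.8 kg/h.
VCM in Q: m_A = 1489×0.744 + (1−0.100)·(1−0.797)·m_A, so m_A = 1107.8/0.8173 = 1355.5 kg/h.
Q = 1355.5 + 3811.8 = 5167.3 kg/h.
N2 fraction in Q = 3811.8/5167.3 = 0.738.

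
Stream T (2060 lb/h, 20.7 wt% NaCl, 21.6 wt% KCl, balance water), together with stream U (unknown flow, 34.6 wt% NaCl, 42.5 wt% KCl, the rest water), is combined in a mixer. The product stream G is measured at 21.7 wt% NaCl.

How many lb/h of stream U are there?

Let U be the unknown flow. Total out = 2060 + U.
NaCl balance: 426.42 + 0.346·U = 0.217·(2060 + U)
(0.346 − 0.217)·U = 0.217×2060 − 426.42 = 20.6
U = 20.6 / 0.129 = 159.69 lb/h

159.7 lb/h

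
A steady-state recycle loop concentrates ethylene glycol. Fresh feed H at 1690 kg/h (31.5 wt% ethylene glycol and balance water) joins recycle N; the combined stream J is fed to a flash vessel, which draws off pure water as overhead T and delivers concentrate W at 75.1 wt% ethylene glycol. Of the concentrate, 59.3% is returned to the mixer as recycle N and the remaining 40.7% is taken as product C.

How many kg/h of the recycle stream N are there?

1033 kg/h

Overall ethylene glycol balance (none leaves overhead): ethylene glycol in fresh feed = ethylene glycol in product, i.e. 1690×0.315 = (1−0.593)·W·0.751.
W = 532.35/(0.751×0.407) = 1741.7 kg/h.
Recycle N = 0.593×1741.7 = 1032.8 kg/h.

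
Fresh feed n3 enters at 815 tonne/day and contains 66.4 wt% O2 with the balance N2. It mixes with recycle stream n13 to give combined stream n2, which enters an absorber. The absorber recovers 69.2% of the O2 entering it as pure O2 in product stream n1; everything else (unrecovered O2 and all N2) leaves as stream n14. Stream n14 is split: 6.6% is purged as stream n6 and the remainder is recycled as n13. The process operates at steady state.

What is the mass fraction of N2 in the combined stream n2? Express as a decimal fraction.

0.845

N2 enters only via n3 and leaves only via the purge: 815×0.336 = 0.066×(N2 in n14), and the absorber passes all N2, so N2 in n2 = N2 in n14 = 4149.1 tonne/day.
O2 in n2: m_A = 815×0.664 + (1−0.066)·(1−0.692)·m_A, so m_A = 541.16/0.7123 = 759.71 tonne/day.
n2 = 759.71 + 4149.1 = 4908.8 tonne/day.
N2 fraction in n2 = 4149.1/4908.8 = 0.845.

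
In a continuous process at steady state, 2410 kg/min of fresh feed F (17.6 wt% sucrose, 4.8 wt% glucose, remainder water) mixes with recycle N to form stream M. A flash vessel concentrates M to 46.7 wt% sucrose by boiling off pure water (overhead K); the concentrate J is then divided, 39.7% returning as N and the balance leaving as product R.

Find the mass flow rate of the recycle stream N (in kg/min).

Overall sucrose balance (none leaves overhead): sucrose in fresh feed = sucrose in product, i.e. 2410×0.176 = (1−0.397)·J·0.467.
J = 424.16/(0.467×0.603) = 1506.2 kg/min.
Recycle N = 0.397×1506.2 = 597.98 kg/min.

598 kg/min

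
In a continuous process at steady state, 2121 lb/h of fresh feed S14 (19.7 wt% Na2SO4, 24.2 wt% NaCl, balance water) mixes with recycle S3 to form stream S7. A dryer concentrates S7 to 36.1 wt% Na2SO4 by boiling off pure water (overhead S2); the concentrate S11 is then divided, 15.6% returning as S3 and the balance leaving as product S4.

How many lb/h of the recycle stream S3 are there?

Overall Na2SO4 balance (none leaves overhead): Na2SO4 in fresh feed = Na2SO4 in product, i.e. 2121×0.197 = (1−0.156)·S11·0.361.
S11 = 417.84/(0.361×0.844) = 1371.4 lb/h.
Recycle S3 = 0.156×1371.4 = 213.94 lb/h.

213.9 lb/h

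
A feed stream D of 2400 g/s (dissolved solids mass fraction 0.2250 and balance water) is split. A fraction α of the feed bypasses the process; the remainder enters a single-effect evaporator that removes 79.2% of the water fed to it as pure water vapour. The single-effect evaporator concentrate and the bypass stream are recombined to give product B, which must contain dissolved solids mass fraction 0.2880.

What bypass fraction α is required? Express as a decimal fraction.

0.644

All 2400×0.225 = 540 g/s of dissolved solids reaches B, so B = 540/0.288 = 1875 g/s and vapour = 525 g/s.
The evaporator receives (1−α)·2400 of feed at 0.775 water and removes 0.792 of that water:
0.792×0.775×(1−α)×2400 = 525
(1−α) = 525/1473.1 = 0.3564;  α = 0.6436.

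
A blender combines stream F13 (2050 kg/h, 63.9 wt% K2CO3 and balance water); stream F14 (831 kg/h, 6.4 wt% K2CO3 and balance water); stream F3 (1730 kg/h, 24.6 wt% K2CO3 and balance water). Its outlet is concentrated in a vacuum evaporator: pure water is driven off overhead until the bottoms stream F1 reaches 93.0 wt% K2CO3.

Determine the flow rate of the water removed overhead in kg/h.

2688 kg/h

K2CO3 entering = 2050×0.639 + 831×0.064 + 1730×0.246 = 1788.7 kg/h.
All K2CO3 reports to F1, so F1 = 1788.7/0.930 = 1923.3 kg/h.
Total feed = 4611 kg/h; overhead = 4611 − 1923.3 = 2687.7 kg/h.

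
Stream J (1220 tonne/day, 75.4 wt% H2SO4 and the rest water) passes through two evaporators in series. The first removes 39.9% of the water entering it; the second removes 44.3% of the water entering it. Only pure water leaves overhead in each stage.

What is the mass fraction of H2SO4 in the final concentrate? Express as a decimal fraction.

water in feed = 1220×0.246 = 300.12 tonne/day.
After stage 1: water left = (1−0.399)×300.12 = 180.37; stream total = 1100.3 tonne/day.
After stage 2: water left = (1−0.443)×180.37 = 100.47; final concentrate = 1020.3 tonne/day.
H2SO4 fraction = 919.88/1020.3 = 0.9015.

0.9015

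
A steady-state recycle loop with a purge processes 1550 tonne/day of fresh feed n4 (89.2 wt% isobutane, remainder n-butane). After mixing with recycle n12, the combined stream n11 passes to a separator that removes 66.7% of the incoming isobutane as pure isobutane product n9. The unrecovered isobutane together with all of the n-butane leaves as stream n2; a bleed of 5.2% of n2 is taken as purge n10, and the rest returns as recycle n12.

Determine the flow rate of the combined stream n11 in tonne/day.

n-butane enters only via n4 and leaves only via the purge: 1550×0.108 = 0.052×(n-butane in n2), and the separator passes all n-butane, so n-butane in n11 = n-butane in n2 = 3219.2 tonne/day.
isobutane in n11: m_A = 1550×0.892 + (1−0.052)·(1−0.667)·m_A, so m_A = 1382.6/0.6843 = 2020.4 tonne/day.
n11 = 2020.4 + 3219.2 = 5239.6 tonne/day.

5240 tonne/day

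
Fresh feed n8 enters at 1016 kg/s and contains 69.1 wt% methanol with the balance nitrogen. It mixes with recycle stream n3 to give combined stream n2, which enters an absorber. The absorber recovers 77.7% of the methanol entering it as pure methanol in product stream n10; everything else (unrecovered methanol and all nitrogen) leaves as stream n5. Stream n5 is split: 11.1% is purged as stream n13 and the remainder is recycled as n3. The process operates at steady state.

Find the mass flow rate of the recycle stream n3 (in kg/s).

2688 kg/s

nitrogen enters only via n8 and leaves only via the purge: 1016×0.309 = 0.111×(nitrogen in n5), and the absorber passes all nitrogen, so nitrogen in n2 = nitrogen in n5 = 2828.3 kg/s.
methanol in n2: m_A = 1016×0.691 + (1−0.111)·(1−0.777)·m_A, so m_A = 702.06/0.8018 = 875.65 kg/s.
n5 = (1−0.777)×875.65 + 2828.3 = 3023.6 kg/s.
Recycle n3 = (1−0.111)×3023.6 = 2688 kg/s.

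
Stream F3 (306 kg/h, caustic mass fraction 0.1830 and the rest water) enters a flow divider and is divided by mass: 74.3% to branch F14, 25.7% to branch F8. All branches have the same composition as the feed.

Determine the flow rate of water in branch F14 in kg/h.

Branch F14 total = 0.743×306 = 227.36 kg/h.
water in F14 = 0.817×227.36 = 185.75 kg/h.

185.8 kg/h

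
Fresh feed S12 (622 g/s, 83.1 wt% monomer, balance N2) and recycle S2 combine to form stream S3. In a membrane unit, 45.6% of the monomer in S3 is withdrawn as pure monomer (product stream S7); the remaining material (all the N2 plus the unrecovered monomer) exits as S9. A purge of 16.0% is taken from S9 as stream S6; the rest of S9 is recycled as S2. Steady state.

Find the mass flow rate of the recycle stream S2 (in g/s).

986.8 g/s

N2 enters only via S12 and leaves only via the purge: 622×0.169 = 0.160×(N2 in S9), and the membrane unit passes all N2, so N2 in S3 = N2 in S9 = 656.99 g/s.
monomer in S3: m_A = 622×0.831 + (1−0.160)·(1−0.456)·m_A, so m_A = 516.88/0.5430 = 951.83 g/s.
S9 = (1−0.456)×951.83 + 656.99 = 1174.8 g/s.
Recycle S2 = (1−0.160)×1174.8 = 986.82 g/s.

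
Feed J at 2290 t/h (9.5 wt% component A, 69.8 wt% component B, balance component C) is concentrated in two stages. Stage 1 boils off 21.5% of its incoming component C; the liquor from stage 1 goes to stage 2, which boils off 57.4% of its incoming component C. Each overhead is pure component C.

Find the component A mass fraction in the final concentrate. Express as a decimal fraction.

component C in feed = 2290×0.207 = 474.03 t/h.
After stage 1: component C left = (1−0.215)×474.03 = 372.11; stream total = 2188.1 t/h.
After stage 2: component C left = (1−0.574)×372.11 = 158.52; final concentrate = 1974.5 t/h.
component A fraction = 217.55/1974.5 = 0.110.

0.110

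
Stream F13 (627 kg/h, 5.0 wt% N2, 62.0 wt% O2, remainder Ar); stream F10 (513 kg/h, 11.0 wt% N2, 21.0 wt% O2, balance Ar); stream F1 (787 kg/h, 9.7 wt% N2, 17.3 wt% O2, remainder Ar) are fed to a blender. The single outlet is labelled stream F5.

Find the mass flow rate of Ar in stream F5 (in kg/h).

Ar out = Ar in = 627×0.330 + 513×0.680 + 787×0.730 = 1130.3 kg/h.

1130 kg/h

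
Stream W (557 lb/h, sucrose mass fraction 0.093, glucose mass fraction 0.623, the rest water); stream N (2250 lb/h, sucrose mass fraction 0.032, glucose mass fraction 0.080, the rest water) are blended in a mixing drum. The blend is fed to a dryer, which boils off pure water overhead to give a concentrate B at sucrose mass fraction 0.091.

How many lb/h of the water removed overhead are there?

sucrose entering = 557×0.093 + 2250×0.032 = 123.8 lb/h.
All sucrose reports to B, so B = 123.8/0.091 = 1360.5 lb/h.
Total feed = 2807 lb/h; overhead = 2807 − 1360.5 = 1446.5 lb/h.

1447 lb/h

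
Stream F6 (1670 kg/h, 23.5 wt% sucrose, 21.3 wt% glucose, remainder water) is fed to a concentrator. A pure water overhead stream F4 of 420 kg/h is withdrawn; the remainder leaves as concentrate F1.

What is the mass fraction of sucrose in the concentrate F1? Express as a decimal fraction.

0.314

sucrose is not removed: 1670×0.235 = 392.45 kg/h of sucrose enters F1.
Concentrate = 1670 − 420 = 1250 kg/h.
Mass fraction = 392.45/1250 = 0.314.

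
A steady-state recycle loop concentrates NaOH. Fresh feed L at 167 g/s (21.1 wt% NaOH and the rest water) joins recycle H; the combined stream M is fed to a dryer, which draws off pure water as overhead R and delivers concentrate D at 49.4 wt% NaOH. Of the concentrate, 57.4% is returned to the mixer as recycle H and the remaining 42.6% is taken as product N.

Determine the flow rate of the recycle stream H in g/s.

Overall NaOH balance (none leaves overhead): NaOH in fresh feed = NaOH in product, i.e. 167×0.211 = (1−0.574)·D·0.494.
D = 35.237/(0.494×0.426) = 167.44 g/s.
Recycle H = 0.574×167.44 = 96.111 g/s.

96.11 g/s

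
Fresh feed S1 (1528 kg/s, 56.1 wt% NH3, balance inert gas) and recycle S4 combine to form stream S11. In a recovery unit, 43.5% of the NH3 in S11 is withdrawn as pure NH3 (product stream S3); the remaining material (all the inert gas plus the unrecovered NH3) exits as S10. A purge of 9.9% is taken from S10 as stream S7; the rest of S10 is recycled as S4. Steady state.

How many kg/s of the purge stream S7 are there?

768.5 kg/s

inert gas enters only via S1 and leaves only via the purge: 1528×0.439 = 0.099×(inert gas in S10), and the recovery unit passes all inert gas, so inert gas in S11 = inert gas in S10 = 6775.7 kg/s.
NH3 in S11: m_A = 1528×0.561 + (1−0.099)·(1−0.435)·m_A, so m_A = 857.21/0.4909 = 1746.1 kg/s.
S10 = (1−0.435)×1746.1 + 6775.7 = 7762.2 kg/s.
Purge S7 = 0.099×7762.2 = 768.46 kg/s.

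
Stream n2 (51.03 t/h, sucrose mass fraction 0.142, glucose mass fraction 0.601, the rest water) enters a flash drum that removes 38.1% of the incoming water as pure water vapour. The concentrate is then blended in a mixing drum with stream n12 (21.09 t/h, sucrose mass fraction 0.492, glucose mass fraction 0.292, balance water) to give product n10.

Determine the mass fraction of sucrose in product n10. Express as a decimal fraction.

0.263

Vapour removed = 0.381×0.257×51.03 = 4.9967 t/h; concentrate = 46.033 t/h.
sucrose reaching the mixer = 7.2463 (from concentrate) + 21.09×0.492 = 17.623 t/h.
Product flow = 46.033 + 21.09 = 67.123 t/h; sucrose fraction = 0.263.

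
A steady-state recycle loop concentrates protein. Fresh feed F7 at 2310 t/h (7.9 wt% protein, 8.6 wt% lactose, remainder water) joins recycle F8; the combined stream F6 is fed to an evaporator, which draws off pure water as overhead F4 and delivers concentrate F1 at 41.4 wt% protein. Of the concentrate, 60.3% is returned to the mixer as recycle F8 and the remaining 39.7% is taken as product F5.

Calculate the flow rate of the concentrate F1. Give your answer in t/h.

Overall protein balance (none leaves overhead): protein in fresh feed = protein in product, i.e. 2310×0.079 = (1−0.603)·F1·0.414.
F1 = 182.49/(0.414×0.397) = 1110.3 t/h.

1110 t/h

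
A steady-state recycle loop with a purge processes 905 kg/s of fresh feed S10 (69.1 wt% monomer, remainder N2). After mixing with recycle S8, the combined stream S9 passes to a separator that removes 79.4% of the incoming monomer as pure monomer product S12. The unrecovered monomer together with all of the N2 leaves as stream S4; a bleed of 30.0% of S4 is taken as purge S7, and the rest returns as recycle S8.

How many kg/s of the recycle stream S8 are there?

757.9 kg/s

N2 enters only via S10 and leaves only via the purge: 905×0.309 = 0.300×(N2 in S4), and the separator passes all N2, so N2 in S9 = N2 in S4 = 932.15 kg/s.
monomer in S9: m_A = 905×0.691 + (1−0.300)·(1−0.794)·m_A, so m_A = 625.35/0.8558 = 730.73 kg/s.
S4 = (1−0.794)×730.73 + 932.15 = 1082.7 kg/s.
Recycle S8 = (1−0.300)×1082.7 = 757.88 kg/s.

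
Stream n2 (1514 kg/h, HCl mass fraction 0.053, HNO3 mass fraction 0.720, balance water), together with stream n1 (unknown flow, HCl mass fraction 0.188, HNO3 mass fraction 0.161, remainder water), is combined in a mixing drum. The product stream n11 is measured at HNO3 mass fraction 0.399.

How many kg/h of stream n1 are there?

Let n1 be the unknown flow. Total out = 1514 + n1.
HNO3 balance: 1090.1 + 0.161·n1 = 0.399·(1514 + n1)
(0.161 − 0.399)·n1 = 0.399×1514 − 1090.1 = -485.99
n1 = -485.99 / -0.238 = 2042 kg/h

2042 kg/h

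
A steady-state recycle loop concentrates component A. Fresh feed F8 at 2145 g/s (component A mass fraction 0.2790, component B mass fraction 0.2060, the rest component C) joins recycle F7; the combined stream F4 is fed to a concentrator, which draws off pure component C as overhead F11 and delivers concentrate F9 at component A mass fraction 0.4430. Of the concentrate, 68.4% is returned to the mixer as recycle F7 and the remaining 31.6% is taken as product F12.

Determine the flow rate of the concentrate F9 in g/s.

4275 g/s

Overall component A balance (none leaves overhead): component A in fresh feed = component A in product, i.e. 2145×0.279 = (1−0.684)·F9·0.443.
F9 = 598.46/(0.443×0.316) = 4275 g/s.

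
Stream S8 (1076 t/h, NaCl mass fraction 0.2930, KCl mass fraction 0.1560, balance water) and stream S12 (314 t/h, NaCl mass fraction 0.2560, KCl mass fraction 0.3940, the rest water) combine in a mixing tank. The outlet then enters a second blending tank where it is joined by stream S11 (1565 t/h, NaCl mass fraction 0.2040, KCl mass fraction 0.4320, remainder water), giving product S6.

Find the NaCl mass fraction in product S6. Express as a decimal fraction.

Overall, product flow = 2955 t/h.
NaCl in = 1076×0.293 + 314×0.256 + 1565×0.204 = 714.91 t/h.
NaCl fraction in S6 = 0.2419.

0.2419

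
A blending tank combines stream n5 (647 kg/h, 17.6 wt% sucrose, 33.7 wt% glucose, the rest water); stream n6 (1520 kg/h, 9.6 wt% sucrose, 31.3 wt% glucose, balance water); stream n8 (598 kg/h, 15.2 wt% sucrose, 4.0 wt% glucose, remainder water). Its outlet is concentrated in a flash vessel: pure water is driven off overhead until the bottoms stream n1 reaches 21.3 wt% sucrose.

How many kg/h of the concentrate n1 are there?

sucrose entering = 647×0.176 + 1520×0.096 + 598×0.152 = 350.69 kg/h.
All sucrose reports to n1, so n1 = 350.69/0.213 = 1646.4 kg/h.

1646 kg/h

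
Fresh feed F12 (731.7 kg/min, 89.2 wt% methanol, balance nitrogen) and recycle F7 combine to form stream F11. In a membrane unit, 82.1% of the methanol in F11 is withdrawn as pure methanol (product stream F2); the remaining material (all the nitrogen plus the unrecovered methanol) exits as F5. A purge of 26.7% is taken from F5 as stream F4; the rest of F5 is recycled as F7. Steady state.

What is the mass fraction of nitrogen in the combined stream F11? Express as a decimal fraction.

nitrogen enters only via F12 and leaves only via the purge: 731.7×0.108 = 0.267×(nitrogen in F5), and the membrane unit passes all nitrogen, so nitrogen in F11 = nitrogen in F5 = 295.97 kg/min.
methanol in F11: m_A = 731.7×0.892 + (1−0.267)·(1−0.821)·m_A, so m_A = 652.68/0.8688 = 751.25 kg/min.
F11 = 751.25 + 295.97 = 1047.2 kg/min.
nitrogen fraction in F11 = 295.97/1047.2 = 0.283.

0.283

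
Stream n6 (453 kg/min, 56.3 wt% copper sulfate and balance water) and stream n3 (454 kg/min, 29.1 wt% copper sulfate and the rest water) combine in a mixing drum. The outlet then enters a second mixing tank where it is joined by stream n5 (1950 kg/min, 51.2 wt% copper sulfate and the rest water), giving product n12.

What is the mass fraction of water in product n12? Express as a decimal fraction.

Overall, product flow = 2857 kg/min.
water in = 453×0.437 + 454×0.709 + 1950×0.488 = 1471.4 kg/min.
water fraction in n12 = 0.515.

0.515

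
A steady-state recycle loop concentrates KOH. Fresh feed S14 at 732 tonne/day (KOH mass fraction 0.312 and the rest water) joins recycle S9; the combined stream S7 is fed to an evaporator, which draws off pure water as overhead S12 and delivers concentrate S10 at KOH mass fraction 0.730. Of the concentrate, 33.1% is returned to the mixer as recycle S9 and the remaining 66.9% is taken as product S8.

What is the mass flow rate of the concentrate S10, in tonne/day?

467.6 tonne/day

Overall KOH balance (none leaves overhead): KOH in fresh feed = KOH in product, i.e. 732×0.312 = (1−0.331)·S10·0.730.
S10 = 228.38/(0.730×0.669) = 467.65 tonne/day.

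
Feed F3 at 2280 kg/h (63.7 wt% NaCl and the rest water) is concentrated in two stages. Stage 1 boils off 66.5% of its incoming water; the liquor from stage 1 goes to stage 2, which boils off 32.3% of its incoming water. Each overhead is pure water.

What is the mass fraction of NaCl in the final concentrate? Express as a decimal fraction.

water in feed = 2280×0.363 = 827.64 kg/h.
After stage 1: water left = (1−0.665)×827.64 = 277.26; stream total = 1729.6 kg/h.
After stage 2: water left = (1−0.323)×277.26 = 187.7; final concentrate = 1640.1 kg/h.
NaCl fraction = 1452.4/1640.1 = 0.886.

0.886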